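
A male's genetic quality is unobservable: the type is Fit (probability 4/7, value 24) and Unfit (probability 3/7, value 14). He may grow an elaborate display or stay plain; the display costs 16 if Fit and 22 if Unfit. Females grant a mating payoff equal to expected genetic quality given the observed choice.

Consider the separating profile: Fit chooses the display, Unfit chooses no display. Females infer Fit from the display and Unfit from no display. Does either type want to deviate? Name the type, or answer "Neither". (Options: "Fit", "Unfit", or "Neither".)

Fit

The display pays 24; no display pays 14.
Fit: assigned the display, nets 24 − 16 = 8; deviating to no display nets 14.
Unfit: assigned no display, nets 14; deviating to the display nets 24 − 22 = 2.
The Fit type gains 6 by deviating.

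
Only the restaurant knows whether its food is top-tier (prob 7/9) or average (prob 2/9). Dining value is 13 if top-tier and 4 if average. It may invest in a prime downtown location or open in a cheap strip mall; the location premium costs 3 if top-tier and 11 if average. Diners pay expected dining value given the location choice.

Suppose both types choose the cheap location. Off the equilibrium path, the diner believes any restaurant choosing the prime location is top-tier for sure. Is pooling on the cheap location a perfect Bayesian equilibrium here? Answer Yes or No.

On path, the diner holds the prior and pays 7/9·13 + 2/9·4 = 11. Off path (the prime location), believing top-tier, it pays 13.
top-tier: the cheap location nets 11; the prime location nets 13 − 3 = 10. top-tier stays.
average: the cheap location nets 11; the prime location nets 13 − 11 = 2. average stays.
No type deviates, so pooling is sustained.

Yes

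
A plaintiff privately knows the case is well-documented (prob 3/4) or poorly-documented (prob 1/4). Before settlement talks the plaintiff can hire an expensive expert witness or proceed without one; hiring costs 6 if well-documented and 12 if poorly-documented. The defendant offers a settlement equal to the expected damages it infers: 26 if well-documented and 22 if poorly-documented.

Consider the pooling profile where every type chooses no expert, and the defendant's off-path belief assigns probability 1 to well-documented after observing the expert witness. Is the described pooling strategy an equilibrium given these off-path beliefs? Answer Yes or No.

On path, the defendant holds the prior and pays 3/4·26 + 1/4·22 = 25. Off path (the expert witness), believing well-documented, it pays 26.
well-documented: no expert nets 25; the expert witness nets 26 − 6 = 20. well-documented stays.
poorly-documented: no expert nets 25; the expert witness nets 26 − 12 = 14. poorly-documented stays.
No type deviates, so pooling is sustained.

Yes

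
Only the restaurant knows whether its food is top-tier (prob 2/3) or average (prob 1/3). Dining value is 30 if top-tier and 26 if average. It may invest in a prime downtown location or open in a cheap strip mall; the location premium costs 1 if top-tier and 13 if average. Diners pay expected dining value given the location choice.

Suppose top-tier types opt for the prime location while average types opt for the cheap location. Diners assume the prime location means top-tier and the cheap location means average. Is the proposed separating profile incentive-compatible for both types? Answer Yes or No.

Yes

Under these beliefs, the prime location earns price premium 30 and the cheap location earns price premium 26.
top-tier: the prime location nets 30 − 1 = 29; the cheap location nets 26. top-tier prefers the prime location.
average: the prime location nets 30 − 13 = 17; the cheap location nets 26. average prefers the cheap location.
Neither type deviates, so the separating profile is an equilibrium.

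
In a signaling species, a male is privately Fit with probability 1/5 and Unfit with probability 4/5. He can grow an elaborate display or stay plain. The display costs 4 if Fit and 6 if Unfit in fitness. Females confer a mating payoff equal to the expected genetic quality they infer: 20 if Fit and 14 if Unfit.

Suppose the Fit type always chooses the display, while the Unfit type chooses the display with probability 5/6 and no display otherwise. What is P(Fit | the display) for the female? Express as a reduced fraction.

P(the display) = (1/5)·1 + (4/5)·(5/6) = 13/15.
By Bayes' rule, P(Fit | the display) = (1/5) / (13/15) = 3/13.

3/13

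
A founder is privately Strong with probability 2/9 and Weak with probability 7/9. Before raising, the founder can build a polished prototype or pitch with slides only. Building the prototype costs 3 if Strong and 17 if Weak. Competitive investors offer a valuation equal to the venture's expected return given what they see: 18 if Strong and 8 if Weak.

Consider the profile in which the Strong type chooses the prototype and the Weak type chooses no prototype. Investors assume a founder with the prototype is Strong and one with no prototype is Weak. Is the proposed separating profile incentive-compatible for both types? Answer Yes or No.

Under these beliefs, the prototype earns valuation 18 and no prototype earns valuation 8.
Strong: the prototype nets 18 − 3 = 15; no prototype nets 8. Strong prefers the prototype.
Weak: the prototype nets 18 − 17 = 1; no prototype nets 8. Weak prefers no prototype.
Neither type deviates, so the separating profile is an equilibrium.

Yes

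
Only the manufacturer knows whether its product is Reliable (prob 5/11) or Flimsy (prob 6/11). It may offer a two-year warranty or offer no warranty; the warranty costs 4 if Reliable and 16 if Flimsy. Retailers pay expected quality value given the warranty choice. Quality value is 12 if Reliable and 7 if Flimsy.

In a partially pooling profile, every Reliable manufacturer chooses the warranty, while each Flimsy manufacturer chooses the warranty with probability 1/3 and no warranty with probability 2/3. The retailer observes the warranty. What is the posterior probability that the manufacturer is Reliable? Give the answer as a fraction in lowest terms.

P(the warranty) = (5/11)·1 + (6/11)·(1/3) = 7/11.
By Bayes' rule, P(Reliable | the warranty) = (5/11) / (7/11) = 5/7.

5/7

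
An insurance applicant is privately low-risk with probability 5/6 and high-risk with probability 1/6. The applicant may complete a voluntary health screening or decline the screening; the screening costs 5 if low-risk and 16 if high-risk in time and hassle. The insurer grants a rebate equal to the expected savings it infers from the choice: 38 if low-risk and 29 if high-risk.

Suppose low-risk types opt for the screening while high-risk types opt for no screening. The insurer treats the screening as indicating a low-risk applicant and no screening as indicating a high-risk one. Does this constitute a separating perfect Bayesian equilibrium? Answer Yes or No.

Under these beliefs, the screening earns rebate 38 and no screening earns rebate 29.
low-risk: the screening nets 38 − 5 = 33; no screening nets 29. low-risk prefers the screening.
high-risk: the screening nets 38 − 16 = 22; no screening nets 29. high-risk prefers no screening.
Neither type deviates, so the separating profile is an equilibrium.

Yes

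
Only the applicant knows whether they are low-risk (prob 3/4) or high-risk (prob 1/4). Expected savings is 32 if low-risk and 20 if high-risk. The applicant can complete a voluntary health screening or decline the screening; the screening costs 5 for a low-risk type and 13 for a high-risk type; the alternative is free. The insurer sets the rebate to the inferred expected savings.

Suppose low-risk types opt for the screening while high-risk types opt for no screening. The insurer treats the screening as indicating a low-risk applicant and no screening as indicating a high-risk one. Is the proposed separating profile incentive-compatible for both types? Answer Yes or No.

Under these beliefs, the screening earns rebate 32 and no screening earns rebate 20.
low-risk: the screening nets 32 − 5 = 27; no screening nets 20. low-risk prefers the screening.
high-risk: the screening nets 32 − 13 = 19; no screening nets 20. high-risk prefers no screening.
Neither type deviates, so the separating profile is an equilibrium.

Yes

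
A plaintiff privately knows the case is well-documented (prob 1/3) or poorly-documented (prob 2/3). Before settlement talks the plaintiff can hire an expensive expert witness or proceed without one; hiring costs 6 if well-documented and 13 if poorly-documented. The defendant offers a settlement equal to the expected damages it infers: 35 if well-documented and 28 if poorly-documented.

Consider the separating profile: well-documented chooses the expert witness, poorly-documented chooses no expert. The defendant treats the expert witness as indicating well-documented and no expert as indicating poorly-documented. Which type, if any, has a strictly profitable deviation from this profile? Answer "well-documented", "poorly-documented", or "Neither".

The expert witness pays 35; no expert pays 28.
well-documented: assigned the expert witness, nets 35 − 6 = 29; deviating to no expert nets 28.
poorly-documented: assigned no expert, nets 28; deviating to the expert witness nets 35 − 13 = 22.
Both types strictly prefer their assigned action; no profitable deviation.

Neither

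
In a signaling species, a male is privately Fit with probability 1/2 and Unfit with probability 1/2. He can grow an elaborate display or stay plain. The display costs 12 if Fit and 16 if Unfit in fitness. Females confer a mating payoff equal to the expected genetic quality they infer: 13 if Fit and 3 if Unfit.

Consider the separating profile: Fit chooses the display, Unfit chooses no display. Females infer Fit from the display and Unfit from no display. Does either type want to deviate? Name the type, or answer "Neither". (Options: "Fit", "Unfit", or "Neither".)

The display pays 13; no display pays 3.
Fit: assigned the display, nets 13 − 12 = 1; deviating to no display nets 3.
Unfit: assigned no display, nets 3; deviating to the display nets 13 − 16 = -3.
The Fit type gains 2 by deviating.

Fit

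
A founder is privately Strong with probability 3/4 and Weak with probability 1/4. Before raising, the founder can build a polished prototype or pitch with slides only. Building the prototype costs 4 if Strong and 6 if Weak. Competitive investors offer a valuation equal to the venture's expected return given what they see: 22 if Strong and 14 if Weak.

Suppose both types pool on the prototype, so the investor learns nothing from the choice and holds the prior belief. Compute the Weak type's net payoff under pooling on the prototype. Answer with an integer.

14

Pooled valuation = 3/4·22 + 1/4·14 = 20.
Weak pays cost 6 for the prototype, so net payoff = 20 − 6 = 14.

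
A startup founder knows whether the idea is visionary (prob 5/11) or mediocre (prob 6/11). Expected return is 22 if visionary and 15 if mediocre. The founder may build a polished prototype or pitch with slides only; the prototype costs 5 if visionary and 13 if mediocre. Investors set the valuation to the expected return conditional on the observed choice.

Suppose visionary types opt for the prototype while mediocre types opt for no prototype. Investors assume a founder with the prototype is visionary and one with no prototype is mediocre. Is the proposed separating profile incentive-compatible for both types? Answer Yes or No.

Under these beliefs, the prototype earns valuation 22 and no prototype earns valuation 15.
visionary: the prototype nets 22 − 5 = 17; no prototype nets 15. visionary prefers the prototype.
mediocre: the prototype nets 22 − 13 = 9; no prototype nets 15. mediocre prefers no prototype.
Neither type deviates, so the separating profile is an equilibrium.

Yes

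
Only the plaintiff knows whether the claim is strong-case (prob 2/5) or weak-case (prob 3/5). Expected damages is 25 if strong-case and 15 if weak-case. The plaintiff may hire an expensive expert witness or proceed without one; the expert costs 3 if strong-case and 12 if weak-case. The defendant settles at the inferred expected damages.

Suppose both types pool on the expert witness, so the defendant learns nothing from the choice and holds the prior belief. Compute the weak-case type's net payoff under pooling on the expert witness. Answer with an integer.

7

Pooled settlement = 2/5·25 + 3/5·15 = 19.
weak-case pays cost 12 for the expert witness, so net payoff = 19 − 12 = 7.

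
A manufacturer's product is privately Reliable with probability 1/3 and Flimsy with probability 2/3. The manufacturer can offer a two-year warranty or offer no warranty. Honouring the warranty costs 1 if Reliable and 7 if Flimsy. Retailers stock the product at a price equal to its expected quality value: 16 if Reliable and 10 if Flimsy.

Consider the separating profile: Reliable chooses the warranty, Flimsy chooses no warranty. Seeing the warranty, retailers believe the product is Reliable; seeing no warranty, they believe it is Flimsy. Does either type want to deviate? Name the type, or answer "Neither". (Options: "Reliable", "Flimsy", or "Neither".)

The warranty pays 16; no warranty pays 10.
Reliable: assigned the warranty, nets 16 − 1 = 15; deviating to no warranty nets 10.
Flimsy: assigned no warranty, nets 10; deviating to the warranty nets 16 − 7 = 9.
Both types strictly prefer their assigned action; no profitable deviation.

Neither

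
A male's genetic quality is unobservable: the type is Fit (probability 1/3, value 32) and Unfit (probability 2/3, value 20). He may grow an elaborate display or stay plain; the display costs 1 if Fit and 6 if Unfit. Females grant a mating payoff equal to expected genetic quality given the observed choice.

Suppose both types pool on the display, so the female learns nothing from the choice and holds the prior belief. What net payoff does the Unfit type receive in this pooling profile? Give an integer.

18

Pooled mating payoff = 1/3·32 + 2/3·20 = 24.
Unfit pays cost 6 for the display, so net payoff = 24 − 6 = 18.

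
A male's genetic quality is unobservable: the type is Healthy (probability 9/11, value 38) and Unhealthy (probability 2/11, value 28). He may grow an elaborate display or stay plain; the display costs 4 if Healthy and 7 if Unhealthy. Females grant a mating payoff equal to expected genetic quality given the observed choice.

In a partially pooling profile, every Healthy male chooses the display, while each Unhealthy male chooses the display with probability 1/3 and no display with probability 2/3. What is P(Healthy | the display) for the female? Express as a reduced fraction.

27/29

P(the display) = (9/11)·1 + (2/11)·(1/3) = 29/33.
By Bayes' rule, P(Healthy | the display) = (9/11) / (29/33) = 27/29.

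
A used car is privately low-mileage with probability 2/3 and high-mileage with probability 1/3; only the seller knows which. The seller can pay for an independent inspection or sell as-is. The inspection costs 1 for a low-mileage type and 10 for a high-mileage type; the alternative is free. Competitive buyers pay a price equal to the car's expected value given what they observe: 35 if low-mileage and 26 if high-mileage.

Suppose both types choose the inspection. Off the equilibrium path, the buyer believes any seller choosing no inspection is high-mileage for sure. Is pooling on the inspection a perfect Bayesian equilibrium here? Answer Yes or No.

No

On path, the buyer holds the prior and pays 2/3·35 + 1/3·26 = 32. Off path (no inspection), believing high-mileage, it pays 26.
low-mileage: the inspection nets 32 − 1 = 31; no inspection nets 26. low-mileage stays.
high-mileage: the inspection nets 32 − 10 = 22; no inspection nets 26. high-mileage would deviate.
A type deviates, so pooling fails.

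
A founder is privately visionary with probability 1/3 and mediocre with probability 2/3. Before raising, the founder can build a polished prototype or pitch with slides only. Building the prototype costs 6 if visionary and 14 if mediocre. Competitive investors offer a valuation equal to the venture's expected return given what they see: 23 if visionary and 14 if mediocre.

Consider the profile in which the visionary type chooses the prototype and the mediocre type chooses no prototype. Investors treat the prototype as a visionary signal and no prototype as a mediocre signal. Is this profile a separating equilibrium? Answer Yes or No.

Under these beliefs, the prototype earns valuation 23 and no prototype earns valuation 14.
visionary: the prototype nets 23 − 6 = 17; no prototype nets 14. visionary prefers the prototype.
mediocre: the prototype nets 23 − 14 = 9; no prototype nets 14. mediocre prefers no prototype.
Neither type deviates, so the separating profile is an equilibrium.

Yes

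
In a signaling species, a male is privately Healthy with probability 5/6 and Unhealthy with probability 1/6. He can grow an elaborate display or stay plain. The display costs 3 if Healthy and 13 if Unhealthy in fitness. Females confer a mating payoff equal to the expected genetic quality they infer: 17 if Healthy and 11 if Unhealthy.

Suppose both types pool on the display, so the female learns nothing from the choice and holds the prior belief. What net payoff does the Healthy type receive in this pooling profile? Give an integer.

Pooled mating payoff = 5/6·17 + 1/6·11 = 16.
Healthy pays cost 3 for the display, so net payoff = 16 − 3 = 13.

13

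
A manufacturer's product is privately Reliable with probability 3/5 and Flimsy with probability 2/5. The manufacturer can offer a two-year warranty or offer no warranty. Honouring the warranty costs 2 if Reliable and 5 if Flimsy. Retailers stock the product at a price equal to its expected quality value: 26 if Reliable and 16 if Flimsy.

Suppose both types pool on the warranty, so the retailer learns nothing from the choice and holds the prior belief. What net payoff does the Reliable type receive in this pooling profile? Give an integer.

20

Pooled price = 3/5·26 + 2/5·16 = 22.
Reliable pays cost 2 for the warranty, so net payoff = 22 − 2 = 20.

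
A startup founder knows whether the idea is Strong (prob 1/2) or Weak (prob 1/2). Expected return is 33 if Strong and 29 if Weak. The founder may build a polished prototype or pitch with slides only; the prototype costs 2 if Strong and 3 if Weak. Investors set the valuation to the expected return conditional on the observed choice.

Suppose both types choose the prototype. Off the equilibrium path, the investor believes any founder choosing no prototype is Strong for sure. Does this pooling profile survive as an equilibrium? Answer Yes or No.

No

On path, the investor holds the prior and pays 1/2·33 + 1/2·29 = 31. Off path (no prototype), believing Strong, it pays 33.
Strong: the prototype nets 31 − 2 = 29; no prototype nets 33. Strong would deviate.
Weak: the prototype nets 31 − 3 = 28; no prototype nets 33. Weak would deviate.
A type deviates, so pooling fails.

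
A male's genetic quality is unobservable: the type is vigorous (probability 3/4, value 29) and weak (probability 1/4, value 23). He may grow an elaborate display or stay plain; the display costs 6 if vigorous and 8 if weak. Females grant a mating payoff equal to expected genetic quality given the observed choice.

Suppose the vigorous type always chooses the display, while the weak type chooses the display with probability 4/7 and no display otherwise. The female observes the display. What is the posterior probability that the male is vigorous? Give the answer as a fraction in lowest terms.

21/25

P(the display) = (3/4)·1 + (1/4)·(4/7) = 25/28.
By Bayes' rule, P(vigorous | the display) = (3/4) / (25/28) = 21/25.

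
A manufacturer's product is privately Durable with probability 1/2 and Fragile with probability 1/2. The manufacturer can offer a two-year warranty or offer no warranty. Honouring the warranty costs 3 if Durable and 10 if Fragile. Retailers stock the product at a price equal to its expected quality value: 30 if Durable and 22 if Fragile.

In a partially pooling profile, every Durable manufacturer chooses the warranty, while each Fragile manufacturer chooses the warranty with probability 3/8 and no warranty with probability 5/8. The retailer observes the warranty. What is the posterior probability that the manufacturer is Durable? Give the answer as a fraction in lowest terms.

8/11

P(the warranty) = (1/2)·1 + (1/2)·(3/8) = 11/16.
By Bayes' rule, P(Durable | the warranty) = (1/2) / (11/16) = 8/11.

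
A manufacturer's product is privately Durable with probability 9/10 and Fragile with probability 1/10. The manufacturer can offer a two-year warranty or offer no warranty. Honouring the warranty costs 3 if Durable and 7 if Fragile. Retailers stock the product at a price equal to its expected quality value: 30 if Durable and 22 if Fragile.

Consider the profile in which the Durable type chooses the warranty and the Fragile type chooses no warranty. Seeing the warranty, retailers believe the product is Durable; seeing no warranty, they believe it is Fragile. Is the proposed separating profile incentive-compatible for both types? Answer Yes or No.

Under these beliefs, the warranty earns price 30 and no warranty earns price 22.
Durable: the warranty nets 30 − 3 = 27; no warranty nets 22. Durable prefers the warranty.
Fragile: the warranty nets 30 − 7 = 23; no warranty nets 22. Fragile would deviate to the warranty.
Fragile has a profitable deviation, so the profile is not an equilibrium.

No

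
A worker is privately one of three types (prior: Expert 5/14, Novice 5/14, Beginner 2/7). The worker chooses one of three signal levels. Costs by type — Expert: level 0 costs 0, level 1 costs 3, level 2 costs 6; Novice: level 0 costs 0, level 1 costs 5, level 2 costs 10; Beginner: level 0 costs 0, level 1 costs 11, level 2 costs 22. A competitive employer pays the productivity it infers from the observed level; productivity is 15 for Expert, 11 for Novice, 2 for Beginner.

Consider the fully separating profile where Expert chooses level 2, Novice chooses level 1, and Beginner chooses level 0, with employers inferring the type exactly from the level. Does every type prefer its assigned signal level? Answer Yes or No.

Separating wages: level 2 → 15, level 1 → 11, level 0 → 2.
Expert (assigned level 2): level 0: 2 − 0 = 2; level 1: 11 − 3 = 8; level 2: 15 − 6 = 9. Expert stays.
Novice (assigned level 1): level 0: 2 − 0 = 2; level 1: 11 − 5 = 6; level 2: 15 − 10 = 5. Novice stays.
Beginner (assigned level 0): level 0: 2 − 0 = 2; level 1: 11 − 11 = 0; level 2: 15 − 22 = -7. Beginner stays.
Every type prefers its assigned level; separation holds.

Yes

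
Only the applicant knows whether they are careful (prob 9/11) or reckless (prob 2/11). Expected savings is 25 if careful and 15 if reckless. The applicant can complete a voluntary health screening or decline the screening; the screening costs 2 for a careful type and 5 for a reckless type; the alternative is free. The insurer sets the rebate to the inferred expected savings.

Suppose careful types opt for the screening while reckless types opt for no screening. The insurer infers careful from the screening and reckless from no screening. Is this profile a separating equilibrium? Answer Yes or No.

No

Under these beliefs, the screening earns rebate 25 and no screening earns rebate 15.
careful: the screening nets 25 − 2 = 23; no screening nets 15. careful prefers the screening.
reckless: the screening nets 25 − 5 = 20; no screening nets 15. reckless would deviate to the screening.
reckless has a profitable deviation, so the profile is not an equilibrium.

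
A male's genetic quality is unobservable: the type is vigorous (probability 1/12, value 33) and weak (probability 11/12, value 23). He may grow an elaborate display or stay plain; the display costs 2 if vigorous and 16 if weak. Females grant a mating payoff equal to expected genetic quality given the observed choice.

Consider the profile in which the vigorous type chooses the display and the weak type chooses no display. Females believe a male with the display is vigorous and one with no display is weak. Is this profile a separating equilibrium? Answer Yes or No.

Under these beliefs, the display earns mating payoff 33 and no display earns mating payoff 23.
vigorous: the display nets 33 − 2 = 31; no display nets 23. vigorous prefers the display.
weak: the display nets 33 − 16 = 17; no display nets 23. weak prefers no display.
Neither type deviates, so the separating profile is an equilibrium.

Yes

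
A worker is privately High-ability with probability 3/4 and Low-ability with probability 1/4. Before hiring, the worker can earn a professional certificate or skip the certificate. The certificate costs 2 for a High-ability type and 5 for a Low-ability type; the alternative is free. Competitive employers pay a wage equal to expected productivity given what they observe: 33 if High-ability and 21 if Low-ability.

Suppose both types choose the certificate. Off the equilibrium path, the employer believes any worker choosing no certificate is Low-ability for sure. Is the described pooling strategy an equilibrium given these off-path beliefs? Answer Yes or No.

Yes

On path, the employer holds the prior and pays 3/4·33 + 1/4·21 = 30. Off path (no certificate), believing Low-ability, it pays 21.
High-ability: the certificate nets 30 − 2 = 28; no certificate nets 21. High-ability stays.
Low-ability: the certificate nets 30 − 5 = 25; no certificate nets 21. Low-ability stays.
No type deviates, so pooling is sustained.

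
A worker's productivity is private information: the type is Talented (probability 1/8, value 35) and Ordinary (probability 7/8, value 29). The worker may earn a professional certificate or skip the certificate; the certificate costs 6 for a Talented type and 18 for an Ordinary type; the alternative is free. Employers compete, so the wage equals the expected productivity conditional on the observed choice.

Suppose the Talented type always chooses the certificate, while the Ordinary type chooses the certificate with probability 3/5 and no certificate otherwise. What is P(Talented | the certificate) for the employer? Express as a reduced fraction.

P(the certificate) = (1/8)·1 + (7/8)·(3/5) = 13/20.
By Bayes' rule, P(Talented | the certificate) = (1/8) / (13/20) = 5/26.

5/26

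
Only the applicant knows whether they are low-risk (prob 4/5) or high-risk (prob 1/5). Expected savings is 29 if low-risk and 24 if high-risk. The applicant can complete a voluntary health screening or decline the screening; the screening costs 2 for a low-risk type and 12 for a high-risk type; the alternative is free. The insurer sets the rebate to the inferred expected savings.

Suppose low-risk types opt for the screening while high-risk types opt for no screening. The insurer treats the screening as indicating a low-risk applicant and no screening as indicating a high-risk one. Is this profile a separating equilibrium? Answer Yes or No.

Under these beliefs, the screening earns rebate 29 and no screening earns rebate 24.
low-risk: the screening nets 29 − 2 = 27; no screening nets 24. low-risk prefers the screening.
high-risk: the screening nets 29 − 12 = 17; no screening nets 24. high-risk prefers no screening.
Neither type deviates, so the separating profile is an equilibrium.

Yes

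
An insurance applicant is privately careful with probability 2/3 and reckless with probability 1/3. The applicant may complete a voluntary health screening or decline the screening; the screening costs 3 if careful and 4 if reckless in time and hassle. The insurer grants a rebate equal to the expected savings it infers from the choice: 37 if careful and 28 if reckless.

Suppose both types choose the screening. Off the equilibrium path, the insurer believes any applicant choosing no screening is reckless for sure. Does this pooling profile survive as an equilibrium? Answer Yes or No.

Yes

On path, the insurer holds the prior and pays 2/3·37 + 1/3·28 = 34. Off path (no screening), believing reckless, it pays 28.
careful: the screening nets 34 − 3 = 31; no screening nets 28. careful stays.
reckless: the screening nets 34 − 4 = 30; no screening nets 28. reckless stays.
No type deviates, so pooling is sustained.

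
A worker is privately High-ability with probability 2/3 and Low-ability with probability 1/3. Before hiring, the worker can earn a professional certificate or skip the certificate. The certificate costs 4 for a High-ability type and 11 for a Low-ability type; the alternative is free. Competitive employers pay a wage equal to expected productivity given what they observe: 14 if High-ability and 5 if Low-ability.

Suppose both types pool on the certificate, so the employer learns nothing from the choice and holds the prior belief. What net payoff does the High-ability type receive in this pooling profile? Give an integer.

Pooled wage = 2/3·14 + 1/3·5 = 11.
High-ability pays cost 4 for the certificate, so net payoff = 11 − 4 = 7.

7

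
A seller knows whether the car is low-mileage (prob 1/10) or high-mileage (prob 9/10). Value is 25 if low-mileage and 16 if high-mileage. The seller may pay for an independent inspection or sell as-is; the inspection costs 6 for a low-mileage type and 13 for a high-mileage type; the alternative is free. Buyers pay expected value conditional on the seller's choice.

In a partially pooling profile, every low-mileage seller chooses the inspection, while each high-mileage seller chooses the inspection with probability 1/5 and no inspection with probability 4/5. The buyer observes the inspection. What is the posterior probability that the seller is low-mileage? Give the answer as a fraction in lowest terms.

P(the inspection) = (1/10)·1 + (9/10)·(1/5) = 7/25.
By Bayes' rule, P(low-mileage | the inspection) = (1/10) / (7/25) = 5/14.

5/14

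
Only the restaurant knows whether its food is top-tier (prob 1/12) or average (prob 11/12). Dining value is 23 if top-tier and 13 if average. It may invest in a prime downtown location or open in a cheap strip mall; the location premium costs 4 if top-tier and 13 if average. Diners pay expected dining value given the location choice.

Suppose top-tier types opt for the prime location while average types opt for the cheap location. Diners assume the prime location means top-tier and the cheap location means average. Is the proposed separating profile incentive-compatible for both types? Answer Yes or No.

Yes

Under these beliefs, the prime location earns price premium 23 and the cheap location earns price premium 13.
top-tier: the prime location nets 23 − 4 = 19; the cheap location nets 13. top-tier prefers the prime location.
average: the prime location nets 23 − 13 = 10; the cheap location nets 13. average prefers the cheap location.
Neither type deviates, so the separating profile is an equilibrium.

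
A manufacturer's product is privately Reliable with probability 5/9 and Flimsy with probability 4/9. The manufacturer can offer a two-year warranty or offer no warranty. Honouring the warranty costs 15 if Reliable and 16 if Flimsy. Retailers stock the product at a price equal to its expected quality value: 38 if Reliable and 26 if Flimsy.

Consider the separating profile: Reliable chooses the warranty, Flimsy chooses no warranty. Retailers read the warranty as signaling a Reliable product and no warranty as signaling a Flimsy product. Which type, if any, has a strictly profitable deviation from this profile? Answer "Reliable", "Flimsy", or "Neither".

Reliable

The warranty pays 38; no warranty pays 26.
Reliable: assigned the warranty, nets 38 − 15 = 23; deviating to no warranty nets 26.
Flimsy: assigned no warranty, nets 26; deviating to the warranty nets 38 − 16 = 22.
The Reliable type gains 3 by deviating.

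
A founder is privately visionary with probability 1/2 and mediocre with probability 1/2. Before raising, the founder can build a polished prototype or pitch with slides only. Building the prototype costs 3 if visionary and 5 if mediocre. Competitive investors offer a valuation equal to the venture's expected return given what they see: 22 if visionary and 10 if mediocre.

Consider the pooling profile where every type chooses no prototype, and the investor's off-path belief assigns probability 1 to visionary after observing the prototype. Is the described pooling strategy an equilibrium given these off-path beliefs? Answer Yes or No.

On path, the investor holds the prior and pays 1/2·22 + 1/2·10 = 16. Off path (the prototype), believing visionary, it pays 22.
visionary: no prototype nets 16; the prototype nets 22 − 3 = 19. visionary would deviate.
mediocre: no prototype nets 16; the prototype nets 22 − 5 = 17. mediocre would deviate.
A type deviates, so pooling fails.

No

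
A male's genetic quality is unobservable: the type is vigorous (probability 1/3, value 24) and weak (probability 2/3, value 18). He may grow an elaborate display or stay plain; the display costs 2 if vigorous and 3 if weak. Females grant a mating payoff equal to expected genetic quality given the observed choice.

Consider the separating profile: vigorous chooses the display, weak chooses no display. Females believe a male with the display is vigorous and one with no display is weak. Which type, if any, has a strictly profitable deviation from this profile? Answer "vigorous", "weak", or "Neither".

weak

The display pays 24; no display pays 18.
vigorous: assigned the display, nets 24 − 2 = 22; deviating to no display nets 18.
weak: assigned no display, nets 18; deviating to the display nets 24 − 3 = 21.
The weak type gains 3 by deviating.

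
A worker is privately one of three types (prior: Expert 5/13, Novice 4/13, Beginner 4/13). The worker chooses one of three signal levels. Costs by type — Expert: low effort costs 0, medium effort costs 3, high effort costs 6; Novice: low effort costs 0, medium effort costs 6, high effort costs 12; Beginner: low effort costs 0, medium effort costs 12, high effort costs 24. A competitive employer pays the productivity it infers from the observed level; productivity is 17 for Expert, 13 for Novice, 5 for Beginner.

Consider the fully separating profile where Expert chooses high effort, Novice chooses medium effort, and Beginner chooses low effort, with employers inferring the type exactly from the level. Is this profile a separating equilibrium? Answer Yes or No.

Separating wages: high effort → 17, medium effort → 13, low effort → 5.
Expert (assigned high effort): low effort: 5 − 0 = 5; medium effort: 13 − 3 = 10; high effort: 17 − 6 = 11. Expert stays.
Novice (assigned medium effort): low effort: 5 − 0 = 5; medium effort: 13 − 6 = 7; high effort: 17 − 12 = 5. Novice stays.
Beginner (assigned low effort): low effort: 5 − 0 = 5; medium effort: 13 − 12 = 1; high effort: 17 − 24 = -7. Beginner stays.
Every type prefers its assigned level; separation holds.

Yes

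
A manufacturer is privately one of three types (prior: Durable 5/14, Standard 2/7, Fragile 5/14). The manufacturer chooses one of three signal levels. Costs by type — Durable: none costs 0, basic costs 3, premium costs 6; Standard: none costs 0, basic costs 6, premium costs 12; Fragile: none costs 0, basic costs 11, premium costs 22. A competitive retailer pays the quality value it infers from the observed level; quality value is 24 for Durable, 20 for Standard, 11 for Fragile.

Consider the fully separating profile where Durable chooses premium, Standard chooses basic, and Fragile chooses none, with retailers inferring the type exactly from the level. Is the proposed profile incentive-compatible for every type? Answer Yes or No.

Yes

Separating prices: premium → 24, basic → 20, none → 11.
Durable (assigned premium): none: 11 − 0 = 11; basic: 20 − 3 = 17; premium: 24 − 6 = 18. Durable stays.
Standard (assigned basic): none: 11 − 0 = 11; basic: 20 − 6 = 14; premium: 24 − 12 = 12. Standard stays.
Fragile (assigned none): none: 11 − 0 = 11; basic: 20 − 11 = 9; premium: 24 − 22 = 2. Fragile stays.
Every type prefers its assigned level; separation holds.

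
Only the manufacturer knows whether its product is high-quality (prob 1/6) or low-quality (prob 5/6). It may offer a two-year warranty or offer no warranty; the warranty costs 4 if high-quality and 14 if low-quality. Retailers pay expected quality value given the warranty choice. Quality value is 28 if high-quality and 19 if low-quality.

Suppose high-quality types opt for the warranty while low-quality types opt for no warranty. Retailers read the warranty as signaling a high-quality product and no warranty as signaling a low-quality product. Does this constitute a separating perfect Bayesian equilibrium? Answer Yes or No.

Yes

Under these beliefs, the warranty earns price 28 and no warranty earns price 19.
high-quality: the warranty nets 28 − 4 = 24; no warranty nets 19. high-quality prefers the warranty.
low-quality: the warranty nets 28 − 14 = 14; no warranty nets 19. low-quality prefers no warranty.
Neither type deviates, so the separating profile is an equilibrium.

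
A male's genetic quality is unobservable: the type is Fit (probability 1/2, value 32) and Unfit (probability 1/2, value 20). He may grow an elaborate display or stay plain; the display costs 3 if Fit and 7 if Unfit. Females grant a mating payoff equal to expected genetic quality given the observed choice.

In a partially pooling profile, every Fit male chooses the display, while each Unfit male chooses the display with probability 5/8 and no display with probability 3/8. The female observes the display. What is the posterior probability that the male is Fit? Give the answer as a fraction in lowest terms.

8/13

P(the display) = (1/2)·1 + (1/2)·(5/8) = 13/16.
By Bayes' rule, P(Fit | the display) = (1/2) / (13/16) = 8/13.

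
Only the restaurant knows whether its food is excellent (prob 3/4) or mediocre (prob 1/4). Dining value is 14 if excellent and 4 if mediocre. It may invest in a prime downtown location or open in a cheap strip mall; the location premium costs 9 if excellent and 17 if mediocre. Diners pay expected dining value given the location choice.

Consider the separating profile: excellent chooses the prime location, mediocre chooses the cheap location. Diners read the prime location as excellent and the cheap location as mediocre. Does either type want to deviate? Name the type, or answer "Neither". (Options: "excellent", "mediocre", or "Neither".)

The prime location pays 14; the cheap location pays 4.
excellent: assigned the prime location, nets 14 − 9 = 5; deviating to the cheap location nets 4.
mediocre: assigned the cheap location, nets 4; deviating to the prime location nets 14 − 17 = -3.
Both types strictly prefer their assigned action; no profitable deviation.

Neither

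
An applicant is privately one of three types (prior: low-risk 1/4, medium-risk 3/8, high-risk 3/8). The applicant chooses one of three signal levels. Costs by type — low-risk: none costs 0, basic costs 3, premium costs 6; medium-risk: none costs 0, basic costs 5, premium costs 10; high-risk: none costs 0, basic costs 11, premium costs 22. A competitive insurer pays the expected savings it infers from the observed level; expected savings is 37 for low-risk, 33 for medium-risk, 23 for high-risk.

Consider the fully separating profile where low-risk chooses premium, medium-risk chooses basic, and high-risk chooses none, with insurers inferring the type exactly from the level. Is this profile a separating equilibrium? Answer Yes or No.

Separating rebates: premium → 37, basic → 33, none → 23.
low-risk (assigned premium): none: 23 − 0 = 23; basic: 33 − 3 = 30; premium: 37 − 6 = 31. low-risk stays.
medium-risk (assigned basic): none: 23 − 0 = 23; basic: 33 − 5 = 28; premium: 37 − 10 = 27. medium-risk stays.
high-risk (assigned none): none: 23 − 0 = 23; basic: 33 − 11 = 22; premium: 37 − 22 = 15. high-risk stays.
Every type prefers its assigned level; separation holds.

Yes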